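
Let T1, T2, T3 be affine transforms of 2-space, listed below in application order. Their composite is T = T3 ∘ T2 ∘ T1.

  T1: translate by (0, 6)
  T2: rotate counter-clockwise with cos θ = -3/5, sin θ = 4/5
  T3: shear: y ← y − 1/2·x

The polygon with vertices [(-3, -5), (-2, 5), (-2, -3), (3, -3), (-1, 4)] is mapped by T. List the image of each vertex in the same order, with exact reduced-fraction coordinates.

T1 translate by (0, 6): (-3, -5) → (-3, 1); (-2, 5) → (-2, 11); (-2, -3) → (-2, 3); (3, -3) → (3, 3); (-1, 4) → (-1, 10)
T2 rotate counter-clockwise with cos θ = -3/5, sin θ = 4/5: (-3, 1) → (1, -3); (-2, 11) → (-38/5, -41/5); (-2, 3) → (-6/5, -17/5); (3, 3) → (-21/5, 3/5); (-1, 10) → (-37/5, -34/5)
T3 shear: y ← y − 1/2·x: (1, -3) → (1, -7/2); (-38/5, -41/5) → (-38/5, -22/5); (-6/5, -17/5) → (-6/5, -14/5); (-21/5, 3/5) → (-21/5, 27/10); (-37/5, -34/5) → (-37/5, -31/10)

image vertices: (1, -7/2), (-38/5, -22/5), (-6/5, -14/5), (-21/5, 27/10), (-37/5, -31/10)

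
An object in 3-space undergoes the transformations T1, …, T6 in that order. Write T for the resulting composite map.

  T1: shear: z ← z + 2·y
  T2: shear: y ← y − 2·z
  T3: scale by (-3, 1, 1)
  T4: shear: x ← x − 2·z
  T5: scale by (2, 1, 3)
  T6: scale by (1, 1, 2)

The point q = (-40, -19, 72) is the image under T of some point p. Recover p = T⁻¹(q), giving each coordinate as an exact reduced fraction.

T1 = [1 0 0 0; 0 1 0 0; 0 2 1 0; 0 0 0 1]
T2·T1 = [1 0 0 0; 0 -3 -2 0; 0 2 1 0; 0 0 0 1]
T3·…·T1 = [-3 0 0 0; 0 -3 -2 0; 0 2 1 0; 0 0 0 1]
T4·…·T1 = [-3 -4 -2 0; 0 -3 -2 0; 0 2 1 0; 0 0 0 1]
T5·…·T1 = [-6 -8 -4 0; 0 -3 -2 0; 0 6 3 0; 0 0 0 1]
T6·…·T1 = [-6 -8 -4 0; 0 -3 -2 0; 0 12 6 0; 0 0 0 1]
det M = -36; M⁻¹ = [-1/6 0 -1/9 0; 0 1 1/3 0; 0 -2 -1/2 0; 0 0 0 1]
M⁻¹ · (-40, -19, 72)ᵀ = (-4/3, 5, 2)ᵀ

p = (-4/3, 5, 2)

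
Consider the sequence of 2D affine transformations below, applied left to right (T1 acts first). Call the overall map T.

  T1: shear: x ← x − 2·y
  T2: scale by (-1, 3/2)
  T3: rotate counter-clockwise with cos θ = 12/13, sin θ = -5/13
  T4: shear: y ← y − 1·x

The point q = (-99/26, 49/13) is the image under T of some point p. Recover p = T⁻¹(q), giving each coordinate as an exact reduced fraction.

p = (3/2, -1)

T1 = [1 -2 0; 0 1 0; 0 0 1]
T2·T1 = [-1 2 0; 0 3/2 0; 0 0 1]
T3·…·T1 = [-12/13 63/26 0; 5/13 8/13 0; 0 0 1]
T4·…·T1 = [-12/13 63/26 0; 17/13 -47/26 0; 0 0 1]
det M = -3/2; M⁻¹ = [47/39 21/13 0; 34/39 8/13 0; 0 0 1]
M⁻¹ · (-99/26, 49/13)ᵀ = (3/2, -1)ᵀ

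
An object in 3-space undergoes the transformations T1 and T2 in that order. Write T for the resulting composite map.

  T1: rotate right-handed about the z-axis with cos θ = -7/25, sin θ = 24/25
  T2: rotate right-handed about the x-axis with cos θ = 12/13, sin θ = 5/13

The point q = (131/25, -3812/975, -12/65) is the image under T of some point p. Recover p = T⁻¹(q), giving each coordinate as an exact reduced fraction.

p = (-5, -4, 4/3)

T1 = [-7/25 -24/25 0 0; 24/25 -7/25 0 0; 0 0 1 0; 0 0 0 1]
T2·T1 = [-7/25 -24/25 0 0; 288/325 -84/325 -5/13 0; 24/65 -7/65 12/13 0; 0 0 0 1]
det M = 1; M⁻¹ = [-7/25 288/325 24/65 0; -24/25 -84/325 -7/65 0; 0 -5/13 12/13 0; 0 0 0 1]
M⁻¹ · (131/25, -3812/975, -12/65)ᵀ = (-5, -4, 4/3)ᵀ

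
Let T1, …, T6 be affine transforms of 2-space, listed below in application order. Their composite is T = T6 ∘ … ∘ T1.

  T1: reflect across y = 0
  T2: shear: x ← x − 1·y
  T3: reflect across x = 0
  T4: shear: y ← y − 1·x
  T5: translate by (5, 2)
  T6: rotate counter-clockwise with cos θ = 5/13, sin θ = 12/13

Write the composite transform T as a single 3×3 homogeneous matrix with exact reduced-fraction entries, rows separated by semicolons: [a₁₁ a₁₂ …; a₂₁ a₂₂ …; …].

T = [-17/13 -5/13 1/13; -7/13 -12/13 70/13; 0 0 1]

T1 = [1 0 0; 0 -1 0; 0 0 1]
T2·T1 = [1 1 0; 0 -1 0; 0 0 1]
T3·…·T1 = [-1 -1 0; 0 -1 0; 0 0 1]
T4·…·T1 = [-1 -1 0; 1 0 0; 0 0 1]
T5·…·T1 = [-1 -1 5; 1 0 2; 0 0 1]
T6·…·T1 = [-17/13 -5/13 1/13; -7/13 -12/13 70/13; 0 0 1]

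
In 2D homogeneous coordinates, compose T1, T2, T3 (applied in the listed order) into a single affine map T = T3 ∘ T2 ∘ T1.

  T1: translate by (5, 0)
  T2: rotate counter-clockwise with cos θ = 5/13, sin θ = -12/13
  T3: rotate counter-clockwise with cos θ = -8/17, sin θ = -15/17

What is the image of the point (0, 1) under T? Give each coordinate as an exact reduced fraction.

T(p) = (-1121/221, -115/221)

T1 translate by (5, 0): (0, 1) → (5, 1)
T2 rotate counter-clockwise with cos θ = 5/13, sin θ = -12/13: (5, 1) → (37/13, -55/13)
T3 rotate counter-clockwise with cos θ = -8/17, sin θ = -15/17: (37/13, -55/13) → (-1121/221, -115/221)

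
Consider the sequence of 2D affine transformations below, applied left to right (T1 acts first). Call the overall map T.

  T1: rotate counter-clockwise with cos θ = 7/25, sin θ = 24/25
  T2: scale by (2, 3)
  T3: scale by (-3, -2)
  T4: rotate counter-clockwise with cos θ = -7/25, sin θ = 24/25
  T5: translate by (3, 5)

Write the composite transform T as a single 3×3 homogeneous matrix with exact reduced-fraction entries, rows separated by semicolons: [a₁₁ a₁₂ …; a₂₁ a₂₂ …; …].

T = [6 0 3; 0 6 5; 0 0 1]

T1 = [7/25 -24/25 0; 24/25 7/25 0; 0 0 1]
T2·T1 = [14/25 -48/25 0; 72/25 21/25 0; 0 0 1]
T3·…·T1 = [-42/25 144/25 0; -144/25 -42/25 0; 0 0 1]
T4·…·T1 = [6 0 0; 0 6 0; 0 0 1]
T5·…·T1 = [6 0 3; 0 6 5; 0 0 1]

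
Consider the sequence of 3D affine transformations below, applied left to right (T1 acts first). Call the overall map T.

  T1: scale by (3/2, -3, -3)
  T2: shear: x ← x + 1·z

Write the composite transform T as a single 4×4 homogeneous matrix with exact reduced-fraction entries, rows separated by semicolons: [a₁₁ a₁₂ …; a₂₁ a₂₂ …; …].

T1 = [3/2 0 0 0; 0 -3 0 0; 0 0 -3 0; 0 0 0 1]
T2·T1 = [3/2 0 -3 0; 0 -3 0 0; 0 0 -3 0; 0 0 0 1]

T = [3/2 0 -3 0; 0 -3 0 0; 0 0 -3 0; 0 0 0 1]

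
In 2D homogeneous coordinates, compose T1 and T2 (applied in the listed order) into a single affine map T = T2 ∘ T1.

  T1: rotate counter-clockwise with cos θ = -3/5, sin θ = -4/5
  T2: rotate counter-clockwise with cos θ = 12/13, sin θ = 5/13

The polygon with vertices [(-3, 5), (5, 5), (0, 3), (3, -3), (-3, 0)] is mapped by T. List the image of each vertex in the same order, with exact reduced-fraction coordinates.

T1 rotate counter-clockwise with cos θ = -3/5, sin θ = -4/5: (-3, 5) → (29/5, -3/5); (5, 5) → (1, -7); (0, 3) → (12/5, -9/5); (3, -3) → (-21/5, -3/5); (-3, 0) → (9/5, 12/5)
T2 rotate counter-clockwise with cos θ = 12/13, sin θ = 5/13: (29/5, -3/5) → (363/65, 109/65); (1, -7) → (47/13, -79/13); (12/5, -9/5) → (189/65, -48/65); (-21/5, -3/5) → (-237/65, -141/65); (9/5, 12/5) → (48/65, 189/65)

image vertices: (363/65, 109/65), (47/13, -79/13), (189/65, -48/65), (-237/65, -141/65), (48/65, 189/65)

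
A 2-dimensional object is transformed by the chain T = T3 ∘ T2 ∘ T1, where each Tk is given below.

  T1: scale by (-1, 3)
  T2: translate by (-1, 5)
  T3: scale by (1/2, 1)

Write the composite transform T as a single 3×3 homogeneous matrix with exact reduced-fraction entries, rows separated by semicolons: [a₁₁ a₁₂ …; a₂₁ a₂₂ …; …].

T1 = [-1 0 0; 0 3 0; 0 0 1]
T2·T1 = [-1 0 -1; 0 3 5; 0 0 1]
T3·…·T1 = [-1/2 0 -1/2; 0 3 5; 0 0 1]

T = [-1/2 0 -1/2; 0 3 5; 0 0 1]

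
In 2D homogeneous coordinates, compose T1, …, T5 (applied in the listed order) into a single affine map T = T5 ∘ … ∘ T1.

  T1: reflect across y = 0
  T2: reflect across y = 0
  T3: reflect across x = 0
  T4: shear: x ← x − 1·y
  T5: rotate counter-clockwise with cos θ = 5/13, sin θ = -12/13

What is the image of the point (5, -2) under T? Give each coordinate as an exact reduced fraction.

T1 reflect across y = 0: (5, -2) → (5, 2)
T2 reflect across y = 0: (5, 2) → (5, -2)
T3 reflect across x = 0: (5, -2) → (-5, -2)
T4 shear: x ← x − 1·y: (-5, -2) → (-3, -2)
T5 rotate counter-clockwise with cos θ = 5/13, sin θ = -12/13: (-3, -2) → (-3, 2)

T(p) = (-3, 2)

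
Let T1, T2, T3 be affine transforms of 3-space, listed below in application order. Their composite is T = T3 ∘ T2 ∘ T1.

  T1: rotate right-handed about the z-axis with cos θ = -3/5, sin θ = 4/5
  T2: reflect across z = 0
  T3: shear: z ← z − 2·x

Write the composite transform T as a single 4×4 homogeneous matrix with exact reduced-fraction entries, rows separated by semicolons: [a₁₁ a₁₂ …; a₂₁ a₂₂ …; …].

T1 = [-3/5 -4/5 0 0; 4/5 -3/5 0 0; 0 0 1 0; 0 0 0 1]
T2·T1 = [-3/5 -4/5 0 0; 4/5 -3/5 0 0; 0 0 -1 0; 0 0 0 1]
T3·…·T1 = [-3/5 -4/5 0 0; 4/5 -3/5 0 0; 6/5 8/5 -1 0; 0 0 0 1]

T = [-3/5 -4/5 0 0; 4/5 -3/5 0 0; 6/5 8/5 -1 0; 0 0 0 1]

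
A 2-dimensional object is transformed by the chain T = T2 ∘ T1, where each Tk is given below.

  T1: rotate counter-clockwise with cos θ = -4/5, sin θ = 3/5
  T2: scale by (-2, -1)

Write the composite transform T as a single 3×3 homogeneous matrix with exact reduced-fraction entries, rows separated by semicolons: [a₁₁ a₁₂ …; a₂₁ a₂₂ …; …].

T = [8/5 6/5 0; -3/5 4/5 0; 0 0 1]

T1 = [-4/5 -3/5 0; 3/5 -4/5 0; 0 0 1]
T2·T1 = [8/5 6/5 0; -3/5 4/5 0; 0 0 1]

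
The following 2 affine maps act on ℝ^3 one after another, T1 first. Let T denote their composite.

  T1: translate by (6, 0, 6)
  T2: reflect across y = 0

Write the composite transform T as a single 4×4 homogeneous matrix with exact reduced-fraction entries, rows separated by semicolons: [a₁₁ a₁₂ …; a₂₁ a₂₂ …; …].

T = [1 0 0 6; 0 -1 0 0; 0 0 1 6; 0 0 0 1]

T1 = [1 0 0 6; 0 1 0 0; 0 0 1 6; 0 0 0 1]
T2·T1 = [1 0 0 6; 0 -1 0 0; 0 0 1 6; 0 0 0 1]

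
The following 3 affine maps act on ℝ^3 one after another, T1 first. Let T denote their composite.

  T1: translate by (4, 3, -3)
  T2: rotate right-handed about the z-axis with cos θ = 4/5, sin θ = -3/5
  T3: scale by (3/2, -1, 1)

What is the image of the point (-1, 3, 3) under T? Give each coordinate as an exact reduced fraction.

T(p) = (9, -3, 0)

T1 translate by (4, 3, -3): (-1, 3, 3) → (3, 6, 0)
T2 rotate right-handed about the z-axis with cos θ = 4/5, sin θ = -3/5: (3, 6, 0) → (6, 3, 0)
T3 scale by (3/2, -1, 1): (6, 3, 0) → (9, -3, 0)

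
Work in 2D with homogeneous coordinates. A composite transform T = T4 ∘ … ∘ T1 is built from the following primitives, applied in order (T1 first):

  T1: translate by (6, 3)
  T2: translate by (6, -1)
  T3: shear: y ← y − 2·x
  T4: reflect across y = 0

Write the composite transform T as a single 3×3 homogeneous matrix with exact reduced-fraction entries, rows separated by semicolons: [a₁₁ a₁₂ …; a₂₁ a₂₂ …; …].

T1 = [1 0 6; 0 1 3; 0 0 1]
T2·T1 = [1 0 12; 0 1 2; 0 0 1]
T3·…·T1 = [1 0 12; -2 1 -22; 0 0 1]
T4·…·T1 = [1 0 12; 2 -1 22; 0 0 1]

T = [1 0 12; 2 -1 22; 0 0 1]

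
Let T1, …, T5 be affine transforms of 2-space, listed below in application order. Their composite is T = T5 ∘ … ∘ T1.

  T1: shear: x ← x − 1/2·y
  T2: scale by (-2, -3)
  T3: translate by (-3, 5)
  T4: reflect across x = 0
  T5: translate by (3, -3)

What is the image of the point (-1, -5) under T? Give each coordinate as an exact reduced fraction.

T(p) = (9, 17)

T1 shear: x ← x − 1/2·y: (-1, -5) → (3/2, -5)
T2 scale by (-2, -3): (3/2, -5) → (-3, 15)
T3 translate by (-3, 5): (-3, 15) → (-6, 20)
T4 reflect across x = 0: (-6, 20) → (6, 20)
T5 translate by (3, -3): (6, 20) → (9, 17)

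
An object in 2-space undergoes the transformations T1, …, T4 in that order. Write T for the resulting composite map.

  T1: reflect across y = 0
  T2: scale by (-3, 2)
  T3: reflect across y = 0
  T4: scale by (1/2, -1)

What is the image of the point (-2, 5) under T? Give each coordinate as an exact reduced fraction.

T(p) = (3, -10)

T1 reflect across y = 0: (-2, 5) → (-2, -5)
T2 scale by (-3, 2): (-2, -5) → (6, -10)
T3 reflect across y = 0: (6, -10) → (6, 10)
T4 scale by (1/2, -1): (6, 10) → (3, -10)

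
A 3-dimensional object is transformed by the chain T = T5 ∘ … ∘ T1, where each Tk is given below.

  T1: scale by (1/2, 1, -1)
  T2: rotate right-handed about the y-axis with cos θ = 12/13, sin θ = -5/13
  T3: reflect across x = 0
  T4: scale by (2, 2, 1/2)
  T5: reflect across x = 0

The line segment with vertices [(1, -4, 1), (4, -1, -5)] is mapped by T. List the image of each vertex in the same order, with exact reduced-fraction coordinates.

image vertices: (22/13, -8, -19/52), (-2/13, -2, 35/13)

T1 scale by (1/2, 1, -1): (1, -4, 1) → (1/2, -4, -1); (4, -1, -5) → (2, -1, 5)
T2 rotate right-handed about the y-axis with cos θ = 12/13, sin θ = -5/13: (1/2, -4, -1) → (11/13, -4, -19/26); (2, -1, 5) → (-1/13, -1, 70/13)
T3 reflect across x = 0: (11/13, -4, -19/26) → (-11/13, -4, -19/26); (-1/13, -1, 70/13) → (1/13, -1, 70/13)
T4 scale by (2, 2, 1/2): (-11/13, -4, -19/26) → (-22/13, -8, -19/52); (1/13, -1, 70/13) → (2/13, -2, 35/13)
T5 reflect across x = 0: (-22/13, -8, -19/52) → (22/13, -8, -19/52); (2/13, -2, 35/13) → (-2/13, -2, 35/13)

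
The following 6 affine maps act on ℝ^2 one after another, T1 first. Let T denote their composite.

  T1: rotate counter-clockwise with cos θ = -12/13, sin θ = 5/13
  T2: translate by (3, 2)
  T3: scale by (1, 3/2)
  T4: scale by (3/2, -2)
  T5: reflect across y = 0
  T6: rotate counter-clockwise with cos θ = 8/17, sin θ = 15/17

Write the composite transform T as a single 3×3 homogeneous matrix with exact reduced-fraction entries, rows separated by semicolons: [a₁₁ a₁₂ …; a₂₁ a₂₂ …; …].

T1 = [-12/13 -5/13 0; 5/13 -12/13 0; 0 0 1]
T2·T1 = [-12/13 -5/13 3; 5/13 -12/13 2; 0 0 1]
T3·…·T1 = [-12/13 -5/13 3; 15/26 -18/13 3; 0 0 1]
T4·…·T1 = [-18/13 -15/26 9/2; -15/13 36/13 -6; 0 0 1]
T5·…·T1 = [-18/13 -15/26 9/2; 15/13 -36/13 6; 0 0 1]
T6·…·T1 = [-369/221 480/221 -54/17; -150/221 -801/442 231/34; 0 0 1]

T = [-369/221 480/221 -54/17; -150/221 -801/442 231/34; 0 0 1]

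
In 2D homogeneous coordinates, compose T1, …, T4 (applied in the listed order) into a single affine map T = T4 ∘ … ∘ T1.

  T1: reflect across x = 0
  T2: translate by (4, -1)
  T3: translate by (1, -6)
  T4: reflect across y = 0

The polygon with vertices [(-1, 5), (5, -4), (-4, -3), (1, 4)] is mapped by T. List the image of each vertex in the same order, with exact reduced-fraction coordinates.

image vertices: (6, 2), (0, 11), (9, 10), (4, 3)

T1 reflect across x = 0: (-1, 5) → (1, 5); (5, -4) → (-5, -4); (-4, -3) → (4, -3); (1, 4) → (-1, 4)
T2 translate by (4, -1): (1, 5) → (5, 4); (-5, -4) → (-1, -5); (4, -3) → (8, -4); (-1, 4) → (3, 3)
T3 translate by (1, -6): (5, 4) → (6, -2); (-1, -5) → (0, -11); (8, -4) → (9, -10); (3, 3) → (4, -3)
T4 reflect across y = 0: (6, -2) → (6, 2); (0, -11) → (0, 11); (9, -10) → (9, 10); (4, -3) → (4, 3)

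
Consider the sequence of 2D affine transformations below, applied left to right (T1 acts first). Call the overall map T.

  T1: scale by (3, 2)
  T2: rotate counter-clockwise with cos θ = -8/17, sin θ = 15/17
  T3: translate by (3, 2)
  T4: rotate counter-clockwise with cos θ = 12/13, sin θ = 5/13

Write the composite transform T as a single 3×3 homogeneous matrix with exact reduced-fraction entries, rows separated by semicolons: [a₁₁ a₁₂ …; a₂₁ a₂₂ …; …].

T = [-513/221 -280/221 2; 420/221 -342/221 3; 0 0 1]

T1 = [3 0 0; 0 2 0; 0 0 1]
T2·T1 = [-24/17 -30/17 0; 45/17 -16/17 0; 0 0 1]
T3·…·T1 = [-24/17 -30/17 3; 45/17 -16/17 2; 0 0 1]
T4·…·T1 = [-513/221 -280/221 2; 420/221 -342/221 3; 0 0 1]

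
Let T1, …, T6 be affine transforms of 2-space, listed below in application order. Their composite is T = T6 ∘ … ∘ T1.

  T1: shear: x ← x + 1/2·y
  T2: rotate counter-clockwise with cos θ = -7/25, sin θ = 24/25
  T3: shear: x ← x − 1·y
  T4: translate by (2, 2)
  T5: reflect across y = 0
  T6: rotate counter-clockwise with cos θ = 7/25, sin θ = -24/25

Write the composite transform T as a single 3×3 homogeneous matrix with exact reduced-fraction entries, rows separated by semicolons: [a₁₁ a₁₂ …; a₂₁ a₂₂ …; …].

T = [-793/625 -139/250 -34/25; 576/625 149/125 -62/25; 0 0 1]

T1 = [1 1/2 0; 0 1 0; 0 0 1]
T2·T1 = [-7/25 -11/10 0; 24/25 1/5 0; 0 0 1]
T3·…·T1 = [-31/25 -13/10 0; 24/25 1/5 0; 0 0 1]
T4·…·T1 = [-31/25 -13/10 2; 24/25 1/5 2; 0 0 1]
T5·…·T1 = [-31/25 -13/10 2; -24/25 -1/5 -2; 0 0 1]
T6·…·T1 = [-793/625 -139/250 -34/25; 576/625 149/125 -62/25; 0 0 1]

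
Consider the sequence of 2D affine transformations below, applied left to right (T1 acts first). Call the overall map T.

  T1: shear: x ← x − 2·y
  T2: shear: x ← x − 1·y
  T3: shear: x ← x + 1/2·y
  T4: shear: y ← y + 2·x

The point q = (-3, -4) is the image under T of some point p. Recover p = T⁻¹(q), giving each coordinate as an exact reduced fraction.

p = (2, 2)

T1 = [1 -2 0; 0 1 0; 0 0 1]
T2·T1 = [1 -3 0; 0 1 0; 0 0 1]
T3·…·T1 = [1 -5/2 0; 0 1 0; 0 0 1]
T4·…·T1 = [1 -5/2 0; 2 -4 0; 0 0 1]
det M = 1; M⁻¹ = [-4 5/2 0; -2 1 0; 0 0 1]
M⁻¹ · (-3, -4)ᵀ = (2, 2)ᵀ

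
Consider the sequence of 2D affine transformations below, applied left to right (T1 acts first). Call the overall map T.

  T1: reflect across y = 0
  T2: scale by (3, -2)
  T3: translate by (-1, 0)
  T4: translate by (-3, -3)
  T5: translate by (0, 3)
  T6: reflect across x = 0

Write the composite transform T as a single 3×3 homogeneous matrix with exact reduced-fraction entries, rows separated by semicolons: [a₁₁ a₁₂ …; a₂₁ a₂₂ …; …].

T1 = [1 0 0; 0 -1 0; 0 0 1]
T2·T1 = [3 0 0; 0 2 0; 0 0 1]
T3·…·T1 = [3 0 -1; 0 2 0; 0 0 1]
T4·…·T1 = [3 0 -4; 0 2 -3; 0 0 1]
T5·…·T1 = [3 0 -4; 0 2 0; 0 0 1]
T6·…·T1 = [-3 0 4; 0 2 0; 0 0 1]

T = [-3 0 4; 0 2 0; 0 0 1]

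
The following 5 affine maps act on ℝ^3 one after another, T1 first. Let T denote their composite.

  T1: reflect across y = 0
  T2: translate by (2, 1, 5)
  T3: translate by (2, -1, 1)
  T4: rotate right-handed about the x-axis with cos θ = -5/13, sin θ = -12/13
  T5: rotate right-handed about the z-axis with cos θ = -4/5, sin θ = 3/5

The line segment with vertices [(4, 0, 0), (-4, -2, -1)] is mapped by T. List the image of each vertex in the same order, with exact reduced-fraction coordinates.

image vertices: (-632/65, 24/65, -30/13), (-30/13, -40/13, -49/13)

T1 reflect across y = 0: (4, 0, 0) → (4, 0, 0); (-4, -2, -1) → (-4, 2, -1)
T2 translate by (2, 1, 5): (4, 0, 0) → (6, 1, 5); (-4, 2, -1) → (-2, 3, 4)
T3 translate by (2, -1, 1): (6, 1, 5) → (8, 0, 6); (-2, 3, 4) → (0, 2, 5)
T4 rotate right-handed about the x-axis with cos θ = -5/13, sin θ = -12/13: (8, 0, 6) → (8, 72/13, -30/13); (0, 2, 5) → (0, 50/13, -49/13)
T5 rotate right-handed about the z-axis with cos θ = -4/5, sin θ = 3/5: (8, 72/13, -30/13) → (-632/65, 24/65, -30/13); (0, 50/13, -49/13) → (-30/13, -40/13, -49/13)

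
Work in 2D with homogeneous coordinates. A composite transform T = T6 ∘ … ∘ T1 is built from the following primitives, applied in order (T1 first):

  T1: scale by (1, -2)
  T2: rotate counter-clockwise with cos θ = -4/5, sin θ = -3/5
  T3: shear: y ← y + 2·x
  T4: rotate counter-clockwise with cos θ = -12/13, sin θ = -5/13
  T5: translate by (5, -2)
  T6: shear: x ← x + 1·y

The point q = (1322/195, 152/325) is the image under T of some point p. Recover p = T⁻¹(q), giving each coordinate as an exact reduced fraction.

T1 = [1 0 0; 0 -2 0; 0 0 1]
T2·T1 = [-4/5 -6/5 0; -3/5 8/5 0; 0 0 1]
T3·…·T1 = [-4/5 -6/5 0; -11/5 -4/5 0; 0 0 1]
T4·…·T1 = [-7/65 4/5 0; 152/65 6/5 0; 0 0 1]
T5·…·T1 = [-7/65 4/5 5; 152/65 6/5 -2; 0 0 1]
T6·…·T1 = [29/13 2 3; 152/65 6/5 -2; 0 0 1]
det M = -2; M⁻¹ = [-3/5 1 19/5; 76/65 -29/26 -373/65; 0 0 1]
M⁻¹ · (1322/195, 152/325)ᵀ = (1/5, 5/3)ᵀ

p = (1/5, 5/3)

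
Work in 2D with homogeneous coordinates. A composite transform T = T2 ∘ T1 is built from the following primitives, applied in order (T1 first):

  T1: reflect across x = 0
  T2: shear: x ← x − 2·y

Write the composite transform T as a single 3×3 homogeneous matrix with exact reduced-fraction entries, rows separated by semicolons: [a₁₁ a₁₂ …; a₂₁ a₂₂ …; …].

T = [-1 -2 0; 0 1 0; 0 0 1]

T1 = [-1 0 0; 0 1 0; 0 0 1]
T2·T1 = [-1 -2 0; 0 1 0; 0 0 1]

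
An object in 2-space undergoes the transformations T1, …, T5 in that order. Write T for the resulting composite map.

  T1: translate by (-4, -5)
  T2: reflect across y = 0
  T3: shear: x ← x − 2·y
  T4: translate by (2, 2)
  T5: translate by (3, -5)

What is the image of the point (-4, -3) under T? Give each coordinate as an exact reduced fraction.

T(p) = (-19, 5)

T1 translate by (-4, -5): (-4, -3) → (-8, -8)
T2 reflect across y = 0: (-8, -8) → (-8, 8)
T3 shear: x ← x − 2·y: (-8, 8) → (-24, 8)
T4 translate by (2, 2): (-24, 8) → (-22, 10)
T5 translate by (3, -5): (-22, 10) → (-19, 5)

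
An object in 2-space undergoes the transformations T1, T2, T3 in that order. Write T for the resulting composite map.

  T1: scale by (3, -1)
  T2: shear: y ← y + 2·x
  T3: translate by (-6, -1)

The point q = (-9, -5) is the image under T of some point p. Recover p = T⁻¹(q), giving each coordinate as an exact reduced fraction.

p = (-1, -2)

T1 = [3 0 0; 0 -1 0; 0 0 1]
T2·T1 = [3 0 0; 6 -1 0; 0 0 1]
T3·…·T1 = [3 0 -6; 6 -1 -1; 0 0 1]
det M = -3; M⁻¹ = [1/3 0 2; 2 -1 11; 0 0 1]
M⁻¹ · (-9, -5)ᵀ = (-1, -2)ᵀ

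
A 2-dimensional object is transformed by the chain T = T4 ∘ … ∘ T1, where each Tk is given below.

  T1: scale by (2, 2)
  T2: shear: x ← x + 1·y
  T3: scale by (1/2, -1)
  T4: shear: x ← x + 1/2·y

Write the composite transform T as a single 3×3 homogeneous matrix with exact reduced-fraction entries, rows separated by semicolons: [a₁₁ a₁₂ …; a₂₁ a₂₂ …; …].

T = [1 0 0; 0 -2 0; 0 0 1]

T1 = [2 0 0; 0 2 0; 0 0 1]
T2·T1 = [2 2 0; 0 2 0; 0 0 1]
T3·…·T1 = [1 1 0; 0 -2 0; 0 0 1]
T4·…·T1 = [1 0 0; 0 -2 0; 0 0 1]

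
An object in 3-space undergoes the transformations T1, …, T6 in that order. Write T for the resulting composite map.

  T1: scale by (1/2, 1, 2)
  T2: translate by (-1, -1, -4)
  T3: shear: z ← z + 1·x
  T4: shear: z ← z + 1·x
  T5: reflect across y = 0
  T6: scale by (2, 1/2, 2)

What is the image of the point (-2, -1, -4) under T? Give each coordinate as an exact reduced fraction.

T(p) = (-4, 1, -32)

T1 scale by (1/2, 1, 2): (-2, -1, -4) → (-1, -1, -8)
T2 translate by (-1, -1, -4): (-1, -1, -8) → (-2, -2, -12)
T3 shear: z ← z + 1·x: (-2, -2, -12) → (-2, -2, -14)
T4 shear: z ← z + 1·x: (-2, -2, -14) → (-2, -2, -16)
T5 reflect across y = 0: (-2, -2, -16) → (-2, 2, -16)
T6 scale by (2, 1/2, 2): (-2, 2, -16) → (-4, 1, -32)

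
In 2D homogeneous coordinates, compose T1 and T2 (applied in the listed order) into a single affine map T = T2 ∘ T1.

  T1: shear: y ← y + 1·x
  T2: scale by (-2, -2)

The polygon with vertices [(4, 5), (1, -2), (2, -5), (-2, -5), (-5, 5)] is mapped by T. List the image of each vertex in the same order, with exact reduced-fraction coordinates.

image vertices: (-8, -18), (-2, 2), (-4, 6), (4, 14), (10, 0)

T1 shear: y ← y + 1·x: (4, 5) → (4, 9); (1, -2) → (1, -1); (2, -5) → (2, -3); (-2, -5) → (-2, -7); (-5, 5) → (-5, 0)
T2 scale by (-2, -2): (4, 9) → (-8, -18); (1, -1) → (-2, 2); (2, -3) → (-4, 6); (-2, -7) → (4, 14); (-5, 0) → (10, 0)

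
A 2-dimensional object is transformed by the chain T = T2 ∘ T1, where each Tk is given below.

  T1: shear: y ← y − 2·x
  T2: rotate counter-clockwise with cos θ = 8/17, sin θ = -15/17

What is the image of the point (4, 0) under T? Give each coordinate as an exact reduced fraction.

T1 shear: y ← y − 2·x: (4, 0) → (4, -8)
T2 rotate counter-clockwise with cos θ = 8/17, sin θ = -15/17: (4, -8) → (-88/17, -124/17)

T(p) = (-88/17, -124/17)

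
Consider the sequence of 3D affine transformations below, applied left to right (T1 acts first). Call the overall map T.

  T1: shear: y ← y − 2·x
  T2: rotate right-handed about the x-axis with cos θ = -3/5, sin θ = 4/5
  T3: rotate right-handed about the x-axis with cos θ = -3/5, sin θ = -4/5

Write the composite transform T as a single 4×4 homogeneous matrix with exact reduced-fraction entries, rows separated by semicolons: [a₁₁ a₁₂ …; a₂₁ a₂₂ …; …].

T1 = [1 0 0 0; -2 1 0 0; 0 0 1 0; 0 0 0 1]
T2·T1 = [1 0 0 0; 6/5 -3/5 -4/5 0; -8/5 4/5 -3/5 0; 0 0 0 1]
T3·…·T1 = [1 0 0 0; -2 1 0 0; 0 0 1 0; 0 0 0 1]

T = [1 0 0 0; -2 1 0 0; 0 0 1 0; 0 0 0 1]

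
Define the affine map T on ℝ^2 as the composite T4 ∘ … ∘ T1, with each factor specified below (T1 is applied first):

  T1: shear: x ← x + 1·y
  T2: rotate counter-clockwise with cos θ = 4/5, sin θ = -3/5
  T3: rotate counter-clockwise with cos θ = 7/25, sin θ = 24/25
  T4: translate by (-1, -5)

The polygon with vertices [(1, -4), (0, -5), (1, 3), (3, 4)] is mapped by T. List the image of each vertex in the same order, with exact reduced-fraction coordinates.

image vertices: (-1, -10), (-2, -12), (2/5, -1/5), (11/5, 12/5)

T1 shear: x ← x + 1·y: (1, -4) → (-3, -4); (0, -5) → (-5, -5); (1, 3) → (4, 3); (3, 4) → (7, 4)
T2 rotate counter-clockwise with cos θ = 4/5, sin θ = -3/5: (-3, -4) → (-24/5, -7/5); (-5, -5) → (-7, -1); (4, 3) → (5, 0); (7, 4) → (8, -1)
T3 rotate counter-clockwise with cos θ = 7/25, sin θ = 24/25: (-24/5, -7/5) → (0, -5); (-7, -1) → (-1, -7); (5, 0) → (7/5, 24/5); (8, -1) → (16/5, 37/5)
T4 translate by (-1, -5): (0, -5) → (-1, -10); (-1, -7) → (-2, -12); (7/5, 24/5) → (2/5, -1/5); (16/5, 37/5) → (11/5, 12/5)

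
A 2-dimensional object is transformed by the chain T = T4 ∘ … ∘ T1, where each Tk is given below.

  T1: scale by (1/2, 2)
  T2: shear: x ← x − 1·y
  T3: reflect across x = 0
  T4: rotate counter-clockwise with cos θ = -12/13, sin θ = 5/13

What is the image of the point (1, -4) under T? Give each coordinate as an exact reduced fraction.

T(p) = (142/13, 107/26)

T1 scale by (1/2, 2): (1, -4) → (1/2, -8)
T2 shear: x ← x − 1·y: (1/2, -8) → (17/2, -8)
T3 reflect across x = 0: (17/2, -8) → (-17/2, -8)
T4 rotate counter-clockwise with cos θ = -12/13, sin θ = 5/13: (-17/2, -8) → (142/13, 107/26)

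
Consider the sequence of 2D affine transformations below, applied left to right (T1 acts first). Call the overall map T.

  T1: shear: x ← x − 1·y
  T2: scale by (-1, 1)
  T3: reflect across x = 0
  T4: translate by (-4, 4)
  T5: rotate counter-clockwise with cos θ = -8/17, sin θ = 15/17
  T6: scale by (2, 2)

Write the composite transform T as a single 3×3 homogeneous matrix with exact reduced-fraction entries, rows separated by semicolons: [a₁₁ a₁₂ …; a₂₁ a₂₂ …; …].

T = [-16/17 -14/17 -56/17; 30/17 -46/17 -184/17; 0 0 1]

T1 = [1 -1 0; 0 1 0; 0 0 1]
T2·T1 = [-1 1 0; 0 1 0; 0 0 1]
T3·…·T1 = [1 -1 0; 0 1 0; 0 0 1]
T4·…·T1 = [1 -1 -4; 0 1 4; 0 0 1]
T5·…·T1 = [-8/17 -7/17 -28/17; 15/17 -23/17 -92/17; 0 0 1]
T6·…·T1 = [-16/17 -14/17 -56/17; 30/17 -46/17 -184/17; 0 0 1]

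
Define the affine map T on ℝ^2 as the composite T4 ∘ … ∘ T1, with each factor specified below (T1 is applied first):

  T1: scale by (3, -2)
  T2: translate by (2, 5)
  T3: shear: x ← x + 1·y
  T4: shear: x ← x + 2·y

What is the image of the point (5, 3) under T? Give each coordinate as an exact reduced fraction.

T(p) = (14, -1)

T1 scale by (3, -2): (5, 3) → (15, -6)
T2 translate by (2, 5): (15, -6) → (17, -1)
T3 shear: x ← x + 1·y: (17, -1) → (16, -1)
T4 shear: x ← x + 2·y: (16, -1) → (14, -1)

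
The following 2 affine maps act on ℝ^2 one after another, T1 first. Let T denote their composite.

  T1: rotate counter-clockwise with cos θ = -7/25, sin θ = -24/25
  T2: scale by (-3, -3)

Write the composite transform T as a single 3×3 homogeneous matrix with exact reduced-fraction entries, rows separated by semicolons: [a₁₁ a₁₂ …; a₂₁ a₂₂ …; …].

T1 = [-7/25 24/25 0; -24/25 -7/25 0; 0 0 1]
T2·T1 = [21/25 -72/25 0; 72/25 21/25 0; 0 0 1]

T = [21/25 -72/25 0; 72/25 21/25 0; 0 0 1]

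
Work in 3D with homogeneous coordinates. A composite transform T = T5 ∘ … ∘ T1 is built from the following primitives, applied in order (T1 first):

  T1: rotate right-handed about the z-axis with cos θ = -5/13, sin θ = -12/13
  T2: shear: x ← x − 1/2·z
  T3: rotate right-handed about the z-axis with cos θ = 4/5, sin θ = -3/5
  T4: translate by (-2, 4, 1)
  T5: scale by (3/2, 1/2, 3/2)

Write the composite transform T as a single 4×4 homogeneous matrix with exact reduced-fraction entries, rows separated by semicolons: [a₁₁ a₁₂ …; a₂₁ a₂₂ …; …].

T1 = [-5/13 12/13 0 0; -12/13 -5/13 0 0; 0 0 1 0; 0 0 0 1]
T2·T1 = [-5/13 12/13 -1/2 0; -12/13 -5/13 0 0; 0 0 1 0; 0 0 0 1]
T3·…·T1 = [-56/65 33/65 -2/5 0; -33/65 -56/65 3/10 0; 0 0 1 0; 0 0 0 1]
T4·…·T1 = [-56/65 33/65 -2/5 -2; -33/65 -56/65 3/10 4; 0 0 1 1; 0 0 0 1]
T5·…·T1 = [-84/65 99/130 -3/5 -3; -33/130 -28/65 3/20 2; 0 0 3/2 3/2; 0 0 0 1]

T = [-84/65 99/130 -3/5 -3; -33/130 -28/65 3/20 2; 0 0 3/2 3/2; 0 0 0 1]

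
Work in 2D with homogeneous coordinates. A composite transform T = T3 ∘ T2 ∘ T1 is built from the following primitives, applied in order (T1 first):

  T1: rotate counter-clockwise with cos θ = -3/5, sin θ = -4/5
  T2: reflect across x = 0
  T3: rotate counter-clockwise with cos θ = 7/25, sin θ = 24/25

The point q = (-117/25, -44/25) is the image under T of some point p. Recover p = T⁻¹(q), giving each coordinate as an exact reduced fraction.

p = (-5, 0)

T1 = [-3/5 4/5 0; -4/5 -3/5 0; 0 0 1]
T2·T1 = [3/5 -4/5 0; -4/5 -3/5 0; 0 0 1]
T3·…·T1 = [117/125 44/125 0; 44/125 -117/125 0; 0 0 1]
det M = -1; M⁻¹ = [117/125 44/125 0; 44/125 -117/125 0; 0 0 1]
M⁻¹ · (-117/25, -44/25)ᵀ = (-5, 0)ᵀ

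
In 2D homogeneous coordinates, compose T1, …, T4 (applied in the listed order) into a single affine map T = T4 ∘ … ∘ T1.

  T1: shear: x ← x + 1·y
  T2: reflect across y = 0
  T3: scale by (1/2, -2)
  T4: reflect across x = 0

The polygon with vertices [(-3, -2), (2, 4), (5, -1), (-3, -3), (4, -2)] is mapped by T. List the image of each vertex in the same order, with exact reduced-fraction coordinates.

T1 shear: x ← x + 1·y: (-3, -2) → (-5, -2); (2, 4) → (6, 4); (5, -1) → (4, -1); (-3, -3) → (-6, -3); (4, -2) → (2, -2)
T2 reflect across y = 0: (-5, -2) → (-5, 2); (6, 4) → (6, -4); (4, -1) → (4, 1); (-6, -3) → (-6, 3); (2, -2) → (2, 2)
T3 scale by (1/2, -2): (-5, 2) → (-5/2, -4); (6, -4) → (3, 8); (4, 1) → (2, -2); (-6, 3) → (-3, -6); (2, 2) → (1, -4)
T4 reflect across x = 0: (-5/2, -4) → (5/2, -4); (3, 8) → (-3, 8); (2, -2) → (-2, -2); (-3, -6) → (3, -6); (1, -4) → (-1, -4)

image vertices: (5/2, -4), (-3, 8), (-2, -2), (3, -6), (-1, -4)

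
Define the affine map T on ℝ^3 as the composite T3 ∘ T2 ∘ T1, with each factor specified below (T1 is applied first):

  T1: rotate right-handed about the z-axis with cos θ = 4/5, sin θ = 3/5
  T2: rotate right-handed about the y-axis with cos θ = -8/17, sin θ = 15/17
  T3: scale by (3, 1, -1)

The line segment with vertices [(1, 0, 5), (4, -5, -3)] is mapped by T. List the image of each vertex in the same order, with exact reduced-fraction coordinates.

image vertices: (1029/85, 3/5, 52/17), (-1419/85, -8/5, 69/17)

T1 rotate right-handed about the z-axis with cos θ = 4/5, sin θ = 3/5: (1, 0, 5) → (4/5, 3/5, 5); (4, -5, -3) → (31/5, -8/5, -3)
T2 rotate right-handed about the y-axis with cos θ = -8/17, sin θ = 15/17: (4/5, 3/5, 5) → (343/85, 3/5, -52/17); (31/5, -8/5, -3) → (-473/85, -8/5, -69/17)
T3 scale by (3, 1, -1): (343/85, 3/5, -52/17) → (1029/85, 3/5, 52/17); (-473/85, -8/5, -69/17) → (-1419/85, -8/5, 69/17)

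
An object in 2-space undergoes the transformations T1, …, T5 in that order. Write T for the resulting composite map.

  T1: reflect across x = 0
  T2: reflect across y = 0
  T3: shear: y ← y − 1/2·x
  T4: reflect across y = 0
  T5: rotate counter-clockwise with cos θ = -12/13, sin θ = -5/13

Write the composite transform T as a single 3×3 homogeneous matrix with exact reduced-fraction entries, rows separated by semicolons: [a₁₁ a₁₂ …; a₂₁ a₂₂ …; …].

T = [19/26 5/13 0; 11/13 -12/13 0; 0 0 1]

T1 = [-1 0 0; 0 1 0; 0 0 1]
T2·T1 = [-1 0 0; 0 -1 0; 0 0 1]
T3·…·T1 = [-1 0 0; 1/2 -1 0; 0 0 1]
T4·…·T1 = [-1 0 0; -1/2 1 0; 0 0 1]
T5·…·T1 = [19/26 5/13 0; 11/13 -12/13 0; 0 0 1]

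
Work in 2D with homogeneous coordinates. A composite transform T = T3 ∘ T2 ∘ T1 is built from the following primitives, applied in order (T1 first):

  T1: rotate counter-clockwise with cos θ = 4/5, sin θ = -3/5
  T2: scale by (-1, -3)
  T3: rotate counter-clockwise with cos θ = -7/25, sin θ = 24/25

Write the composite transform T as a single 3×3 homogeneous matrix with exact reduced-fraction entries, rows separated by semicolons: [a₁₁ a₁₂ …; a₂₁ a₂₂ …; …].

T = [-188/125 309/125 0; -159/125 12/125 0; 0 0 1]

T1 = [4/5 3/5 0; -3/5 4/5 0; 0 0 1]
T2·T1 = [-4/5 -3/5 0; 9/5 -12/5 0; 0 0 1]
T3·…·T1 = [-188/125 309/125 0; -159/125 12/125 0; 0 0 1]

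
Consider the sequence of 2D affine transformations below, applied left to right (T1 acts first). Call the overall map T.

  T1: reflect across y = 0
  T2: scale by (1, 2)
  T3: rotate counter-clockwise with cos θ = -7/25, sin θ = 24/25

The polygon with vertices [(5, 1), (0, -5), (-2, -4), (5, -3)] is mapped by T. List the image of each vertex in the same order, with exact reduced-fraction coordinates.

T1 reflect across y = 0: (5, 1) → (5, -1); (0, -5) → (0, 5); (-2, -4) → (-2, 4); (5, -3) → (5, 3)
T2 scale by (1, 2): (5, -1) → (5, -2); (0, 5) → (0, 10); (-2, 4) → (-2, 8); (5, 3) → (5, 6)
T3 rotate counter-clockwise with cos θ = -7/25, sin θ = 24/25: (5, -2) → (13/25, 134/25); (0, 10) → (-48/5, -14/5); (-2, 8) → (-178/25, -104/25); (5, 6) → (-179/25, 78/25)

image vertices: (13/25, 134/25), (-48/5, -14/5), (-178/25, -104/25), (-179/25, 78/25)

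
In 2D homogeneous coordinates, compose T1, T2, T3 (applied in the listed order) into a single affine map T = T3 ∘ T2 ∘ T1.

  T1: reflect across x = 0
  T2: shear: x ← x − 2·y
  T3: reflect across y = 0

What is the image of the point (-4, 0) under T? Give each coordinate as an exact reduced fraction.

T(p) = (4, 0)

T1 reflect across x = 0: (-4, 0) → (4, 0)
T2 shear: x ← x − 2·y: (4, 0) → (4, 0)
T3 reflect across y = 0: (4, 0) → (4, 0)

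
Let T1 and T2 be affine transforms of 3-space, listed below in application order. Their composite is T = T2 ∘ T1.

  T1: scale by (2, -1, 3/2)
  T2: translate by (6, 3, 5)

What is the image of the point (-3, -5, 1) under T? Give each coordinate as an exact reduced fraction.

T(p) = (0, 8, 13/2)

T1 scale by (2, -1, 3/2): (-3, -5, 1) → (-6, 5, 3/2)
T2 translate by (6, 3, 5): (-6, 5, 3/2) → (0, 8, 13/2)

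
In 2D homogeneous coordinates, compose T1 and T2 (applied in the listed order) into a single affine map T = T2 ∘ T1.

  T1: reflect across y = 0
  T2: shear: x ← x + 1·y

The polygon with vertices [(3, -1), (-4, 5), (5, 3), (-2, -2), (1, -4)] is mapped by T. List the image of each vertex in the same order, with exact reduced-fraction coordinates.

image vertices: (4, 1), (-9, -5), (2, -3), (0, 2), (5, 4)

T1 reflect across y = 0: (3, -1) → (3, 1); (-4, 5) → (-4, -5); (5, 3) → (5, -3); (-2, -2) → (-2, 2); (1, -4) → (1, 4)
T2 shear: x ← x + 1·y: (3, 1) → (4, 1); (-4, -5) → (-9, -5); (5, -3) → (2, -3); (-2, 2) → (0, 2); (1, 4) → (5, 4)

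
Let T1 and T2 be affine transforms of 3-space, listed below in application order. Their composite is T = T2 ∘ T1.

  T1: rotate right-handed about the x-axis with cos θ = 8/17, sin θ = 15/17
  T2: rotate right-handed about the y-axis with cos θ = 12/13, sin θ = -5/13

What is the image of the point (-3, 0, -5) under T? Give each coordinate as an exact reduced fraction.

T(p) = (-412/221, 75/17, -735/221)

T1 rotate right-handed about the x-axis with cos θ = 8/17, sin θ = 15/17: (-3, 0, -5) → (-3, 75/17, -40/17)
T2 rotate right-handed about the y-axis with cos θ = 12/13, sin θ = -5/13: (-3, 75/17, -40/17) → (-412/221, 75/17, -735/221)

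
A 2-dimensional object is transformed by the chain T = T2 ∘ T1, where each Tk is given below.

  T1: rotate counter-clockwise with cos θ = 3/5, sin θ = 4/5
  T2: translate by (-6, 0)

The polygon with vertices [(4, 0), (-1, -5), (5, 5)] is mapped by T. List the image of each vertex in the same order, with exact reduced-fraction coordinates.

image vertices: (-18/5, 16/5), (-13/5, -19/5), (-7, 7)

T1 rotate counter-clockwise with cos θ = 3/5, sin θ = 4/5: (4, 0) → (12/5, 16/5); (-1, -5) → (17/5, -19/5); (5, 5) → (-1, 7)
T2 translate by (-6, 0): (12/5, 16/5) → (-18/5, 16/5); (17/5, -19/5) → (-13/5, -19/5); (-1, 7) → (-7, 7)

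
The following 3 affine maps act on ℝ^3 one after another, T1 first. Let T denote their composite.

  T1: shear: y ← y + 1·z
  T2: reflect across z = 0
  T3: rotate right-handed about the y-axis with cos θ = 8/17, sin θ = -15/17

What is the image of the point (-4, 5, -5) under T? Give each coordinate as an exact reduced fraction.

T(p) = (-107/17, 0, -20/17)

T1 shear: y ← y + 1·z: (-4, 5, -5) → (-4, 0, -5)
T2 reflect across z = 0: (-4, 0, -5) → (-4, 0, 5)
T3 rotate right-handed about the y-axis with cos θ = 8/17, sin θ = -15/17: (-4, 0, 5) → (-107/17, 0, -20/17)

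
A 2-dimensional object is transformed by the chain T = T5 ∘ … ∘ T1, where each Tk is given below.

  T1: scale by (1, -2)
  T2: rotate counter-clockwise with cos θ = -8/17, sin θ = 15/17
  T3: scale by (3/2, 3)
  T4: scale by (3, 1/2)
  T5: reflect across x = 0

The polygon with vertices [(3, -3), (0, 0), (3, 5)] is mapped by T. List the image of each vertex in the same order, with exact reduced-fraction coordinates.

image vertices: (513/17, -9/34), (0, 0), (-567/17, 375/34)

T1 scale by (1, -2): (3, -3) → (3, 6); (0, 0) → (0, 0); (3, 5) → (3, -10)
T2 rotate counter-clockwise with cos θ = -8/17, sin θ = 15/17: (3, 6) → (-114/17, -3/17); (0, 0) → (0, 0); (3, -10) → (126/17, 125/17)
T3 scale by (3/2, 3): (-114/17, -3/17) → (-171/17, -9/17); (0, 0) → (0, 0); (126/17, 125/17) → (189/17, 375/17)
T4 scale by (3, 1/2): (-171/17, -9/17) → (-513/17, -9/34); (0, 0) → (0, 0); (189/17, 375/17) → (567/17, 375/34)
T5 reflect across x = 0: (-513/17, -9/34) → (513/17, -9/34); (0, 0) → (0, 0); (567/17, 375/34) → (-567/17, 375/34)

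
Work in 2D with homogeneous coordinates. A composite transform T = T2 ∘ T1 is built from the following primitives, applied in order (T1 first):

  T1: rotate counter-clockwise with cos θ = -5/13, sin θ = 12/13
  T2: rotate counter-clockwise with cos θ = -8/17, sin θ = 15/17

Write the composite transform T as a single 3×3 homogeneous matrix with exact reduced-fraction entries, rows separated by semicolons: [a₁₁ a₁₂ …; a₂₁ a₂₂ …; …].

T = [-140/221 171/221 0; -171/221 -140/221 0; 0 0 1]

T1 = [-5/13 -12/13 0; 12/13 -5/13 0; 0 0 1]
T2·T1 = [-140/221 171/221 0; -171/221 -140/221 0; 0 0 1]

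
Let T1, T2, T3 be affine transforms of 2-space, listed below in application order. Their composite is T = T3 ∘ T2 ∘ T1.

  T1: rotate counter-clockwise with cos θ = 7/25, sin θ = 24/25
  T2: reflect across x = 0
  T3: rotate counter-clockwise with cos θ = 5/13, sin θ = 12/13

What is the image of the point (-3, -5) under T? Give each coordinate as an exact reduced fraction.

T1 rotate counter-clockwise with cos θ = 7/25, sin θ = 24/25: (-3, -5) → (99/25, -107/25)
T2 reflect across x = 0: (99/25, -107/25) → (-99/25, -107/25)
T3 rotate counter-clockwise with cos θ = 5/13, sin θ = 12/13: (-99/25, -107/25) → (789/325, -1723/325)

T(p) = (789/325, -1723/325)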